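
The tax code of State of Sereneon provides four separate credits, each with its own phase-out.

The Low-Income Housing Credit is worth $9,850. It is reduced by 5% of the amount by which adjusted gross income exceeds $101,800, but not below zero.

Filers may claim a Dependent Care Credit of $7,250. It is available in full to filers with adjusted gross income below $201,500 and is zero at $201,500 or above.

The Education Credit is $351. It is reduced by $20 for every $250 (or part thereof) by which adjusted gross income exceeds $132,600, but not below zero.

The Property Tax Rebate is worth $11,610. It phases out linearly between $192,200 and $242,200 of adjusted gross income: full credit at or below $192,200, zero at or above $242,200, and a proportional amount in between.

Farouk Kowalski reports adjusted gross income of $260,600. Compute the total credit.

Low-Income Housing Credit: 5% of the $158,800 excess over $101,800 is $7,940; credit = $9,850 − $7,940 = $1,910.
Dependent Care Credit: $260,600 meets or exceeds the $201,500 cutoff, so the credit is $0.
Education Credit: income exceeds $132,600 by $128,000 → 512 increments × $20 = $10,240 ≥ base, so the credit is $0.
Property Tax Rebate: $260,600 is at or above $242,200, so the credit is $0.
Total: $1,910 + $0 + $0 + $0 = $1,910.

$1,910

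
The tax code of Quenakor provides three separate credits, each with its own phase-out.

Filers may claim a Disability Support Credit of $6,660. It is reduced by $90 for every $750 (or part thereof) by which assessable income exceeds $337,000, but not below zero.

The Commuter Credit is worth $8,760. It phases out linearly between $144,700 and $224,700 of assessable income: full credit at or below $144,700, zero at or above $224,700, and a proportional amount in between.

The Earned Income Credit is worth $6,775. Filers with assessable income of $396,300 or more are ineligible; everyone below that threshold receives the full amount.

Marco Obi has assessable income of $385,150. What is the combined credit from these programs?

Disability Support Credit: income exceeds $337,000 by $48,150, which is 65 full-or-partial $750 increments; reduction = 65 × $90 = $5,850, leaving $810.
Commuter Credit: $385,150 is at or above $224,700, so the credit is $0.
Earned Income Credit: $385,150 is below the $396,300 cutoff, so the full $6,775 applies.
Total: $810 + $0 + $6,775 = $7,585.

$7,585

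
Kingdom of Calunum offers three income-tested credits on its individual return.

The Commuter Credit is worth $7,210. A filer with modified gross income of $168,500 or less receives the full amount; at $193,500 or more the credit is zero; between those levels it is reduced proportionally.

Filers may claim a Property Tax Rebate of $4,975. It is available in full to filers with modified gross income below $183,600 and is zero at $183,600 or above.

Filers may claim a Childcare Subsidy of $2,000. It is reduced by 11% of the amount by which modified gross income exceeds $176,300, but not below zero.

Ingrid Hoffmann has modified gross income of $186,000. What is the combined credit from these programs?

Commuter Credit: $186,000 is $17,500 into a $25,000 phase-out range, leaving 7,500/25,000 of the credit: $7,210 × 7,500/25,000 = $2,163.
Property Tax Rebate: $186,000 meets or exceeds the $183,600 cutoff, so the credit is $0.
Childcare Subsidy: 11% of the $9,700 excess over $176,300 is $1,067; credit = $2,000 − $1,067 = $933.
Total: $2,163 + $0 + $933 = $3,096.

$3,096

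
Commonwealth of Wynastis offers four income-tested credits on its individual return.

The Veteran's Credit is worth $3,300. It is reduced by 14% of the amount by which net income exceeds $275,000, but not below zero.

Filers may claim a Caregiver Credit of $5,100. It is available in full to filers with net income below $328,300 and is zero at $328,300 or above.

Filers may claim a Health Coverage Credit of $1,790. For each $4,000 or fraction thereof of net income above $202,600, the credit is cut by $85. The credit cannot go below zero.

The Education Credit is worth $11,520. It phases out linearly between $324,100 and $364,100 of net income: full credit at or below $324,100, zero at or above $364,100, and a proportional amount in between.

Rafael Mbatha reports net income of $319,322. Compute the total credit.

$16,620

Veteran's Credit: 14% of the $44,322 excess over $275,000 is $6,205.08 ≥ base, so the credit is $0.
Caregiver Credit: $319,322 is below the $328,300 cutoff, so the full $5,100 applies.
Health Coverage Credit: income exceeds $202,600 by $116,722 → 30 increments × $85 = $2,550 ≥ base, so the credit is $0.
Education Credit: $319,322 is at or below the $324,100 threshold, so the full $11,520 applies.
Total: $0 + $5,100 + $0 + $11,520 = $16,620.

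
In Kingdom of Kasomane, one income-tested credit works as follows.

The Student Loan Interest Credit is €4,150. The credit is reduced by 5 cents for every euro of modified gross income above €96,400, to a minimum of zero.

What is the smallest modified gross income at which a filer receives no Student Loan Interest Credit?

The credit falls by 5% of each euro above €96,400, so it reaches zero when the excess is €4,150 / 5% = €83,000: income = €96,400 + €83,000 = €179,400.

€179,400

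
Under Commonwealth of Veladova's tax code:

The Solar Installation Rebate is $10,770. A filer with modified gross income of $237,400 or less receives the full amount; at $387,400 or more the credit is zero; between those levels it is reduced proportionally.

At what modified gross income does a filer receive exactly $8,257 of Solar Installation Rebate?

$8,257 is 8,257/10,770 of the full $10,770, so 2,513/10,770 of the $150,000 range has been used: income = $237,400 + $150,000 × 2,513/10,770 = $272,400.

$272,400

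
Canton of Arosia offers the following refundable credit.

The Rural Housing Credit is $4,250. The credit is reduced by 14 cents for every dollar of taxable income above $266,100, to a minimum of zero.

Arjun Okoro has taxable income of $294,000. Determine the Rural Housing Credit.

$344

Rural Housing Credit: 14% of the $27,900 excess over $266,100 is $3,906; credit = $4,250 − $3,906 = $344.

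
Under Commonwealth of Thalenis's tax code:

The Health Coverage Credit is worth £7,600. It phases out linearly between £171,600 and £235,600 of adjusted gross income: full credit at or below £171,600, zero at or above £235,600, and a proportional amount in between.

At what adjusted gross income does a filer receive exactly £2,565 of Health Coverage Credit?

£2,565 is 2,565/7,600 of the full £7,600, so 5,035/7,600 of the £64,000 range has been used: income = £171,600 + £64,000 × 5,035/7,600 = £214,000.

£214,000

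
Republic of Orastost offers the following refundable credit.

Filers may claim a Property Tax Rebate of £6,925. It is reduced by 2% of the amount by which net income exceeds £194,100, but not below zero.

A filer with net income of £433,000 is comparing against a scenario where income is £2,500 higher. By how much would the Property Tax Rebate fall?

At £433,000 — 2% of the £238,900 excess over £194,100 is £4,778; credit = £6,925 − £4,778 = £2,147.
At £435,500 — 2% of the £241,400 excess over £194,100 is £4,828; credit = £6,925 − £4,828 = £2,097.
Lost: £2,147 − £2,097 = £50.

£50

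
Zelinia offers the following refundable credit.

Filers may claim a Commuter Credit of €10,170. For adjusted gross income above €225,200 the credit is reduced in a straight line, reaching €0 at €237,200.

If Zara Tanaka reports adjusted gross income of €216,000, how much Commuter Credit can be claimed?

Commuter Credit: €216,000 is at or below the €225,200 threshold, so the full €10,170 applies.

€10,170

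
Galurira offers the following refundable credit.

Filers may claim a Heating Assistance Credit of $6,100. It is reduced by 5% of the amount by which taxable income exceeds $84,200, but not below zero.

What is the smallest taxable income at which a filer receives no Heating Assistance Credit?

The credit falls by 5% of each dollar above $84,200, so it reaches zero when the excess is $6,100 / 5% = $122,000: income = $84,200 + $122,000 = $206,200.

$206,200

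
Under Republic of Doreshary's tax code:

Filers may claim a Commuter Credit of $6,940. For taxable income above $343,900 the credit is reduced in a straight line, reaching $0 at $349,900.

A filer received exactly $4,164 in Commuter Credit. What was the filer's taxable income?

$346,300

$4,164 is 4,164/6,940 of the full $6,940, so 2,776/6,940 of the $6,000 range has been used: income = $343,900 + $6,000 × 2,776/6,940 = $346,300.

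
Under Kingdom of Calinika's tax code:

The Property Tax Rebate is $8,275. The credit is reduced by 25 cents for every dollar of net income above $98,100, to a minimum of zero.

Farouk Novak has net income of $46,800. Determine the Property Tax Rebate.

Property Tax Rebate: $46,800 is at or below the $98,100 threshold, so the full $8,275 applies.

$8,275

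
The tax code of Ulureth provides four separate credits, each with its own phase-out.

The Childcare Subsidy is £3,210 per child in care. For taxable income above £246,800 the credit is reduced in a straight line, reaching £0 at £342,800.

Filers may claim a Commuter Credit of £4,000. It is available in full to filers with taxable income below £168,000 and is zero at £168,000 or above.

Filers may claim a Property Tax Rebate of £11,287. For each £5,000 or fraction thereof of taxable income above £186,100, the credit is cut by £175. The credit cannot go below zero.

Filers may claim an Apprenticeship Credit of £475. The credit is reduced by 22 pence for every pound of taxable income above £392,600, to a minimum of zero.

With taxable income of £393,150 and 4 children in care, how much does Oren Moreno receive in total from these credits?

£4,291

Childcare Subsidy: base = 4 × £3,210 = £12,840. £393,150 is at or above £342,800, so the credit is £0.
Commuter Credit: £393,150 meets or exceeds the £168,000 cutoff, so the credit is £0.
Property Tax Rebate: income exceeds £186,100 by £207,050, which is 42 full-or-partial £5,000 increments; reduction = 42 × £175 = £7,350, leaving £3,937.
Apprenticeship Credit: 22% of the £550 excess over £392,600 is £121; credit = £475 − £121 = £354.
Total: £0 + £0 + £3,937 + £354 = £4,291.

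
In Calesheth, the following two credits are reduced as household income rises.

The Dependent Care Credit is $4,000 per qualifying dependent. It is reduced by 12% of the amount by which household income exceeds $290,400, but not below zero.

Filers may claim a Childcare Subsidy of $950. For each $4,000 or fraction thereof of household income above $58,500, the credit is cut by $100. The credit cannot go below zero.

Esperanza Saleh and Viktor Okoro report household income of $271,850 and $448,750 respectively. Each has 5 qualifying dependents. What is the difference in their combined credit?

$19,002

Esperanza ($271,850): Dependent Care Credit: base = 5 × $4,000 = $20,000. $271,850 is at or below the $290,400 threshold, so the full $20,000 applies. Childcare Subsidy: income exceeds $58,500 by $213,350 → 54 increments × $100 = $5,400 ≥ base, so the credit is $0. total $20,000 + $0 = $20,000
Viktor ($448,750): Dependent Care Credit: base = 5 × $4,000 = $20,000. 12% of the $158,350 excess over $290,400 is $19,002; credit = $20,000 − $19,002 = $998. Childcare Subsidy: income exceeds $58,500 by $390,250 → 98 increments × $100 = $9,800 ≥ base, so the credit is $0. total $998 + $0 = $998
Difference: |$20,000 − $998| = $19,002.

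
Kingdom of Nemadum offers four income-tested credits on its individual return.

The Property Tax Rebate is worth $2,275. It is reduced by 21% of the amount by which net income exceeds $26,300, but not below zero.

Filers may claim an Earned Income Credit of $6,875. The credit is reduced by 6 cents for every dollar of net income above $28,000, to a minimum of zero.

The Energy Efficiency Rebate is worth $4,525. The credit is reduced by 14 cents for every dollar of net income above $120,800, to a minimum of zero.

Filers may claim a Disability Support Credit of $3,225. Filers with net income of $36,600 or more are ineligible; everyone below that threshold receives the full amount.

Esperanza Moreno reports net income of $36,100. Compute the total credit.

$14,356

Property Tax Rebate: 21% of the $9,800 excess over $26,300 is $2,058; credit = $2,275 − $2,058 = $217.
Earned Income Credit: 6% of the $8,100 excess over $28,000 is $486; credit = $6,875 − $486 = $6,389.
Energy Efficiency Rebate: $36,100 is at or below the $120,800 threshold, so the full $4,525 applies.
Disability Support Credit: $36,100 is below the $36,600 cutoff, so the full $3,225 applies.
Total: $217 + $6,389 + $4,525 + $3,225 = $14,356.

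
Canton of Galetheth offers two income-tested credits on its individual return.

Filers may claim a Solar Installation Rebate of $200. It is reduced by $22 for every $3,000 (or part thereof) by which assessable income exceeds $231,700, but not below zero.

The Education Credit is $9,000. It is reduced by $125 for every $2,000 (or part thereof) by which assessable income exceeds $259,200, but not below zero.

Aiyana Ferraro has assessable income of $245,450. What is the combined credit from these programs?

$9,090

Solar Installation Rebate: income exceeds $231,700 by $13,750, which is 5 full-or-partial $3,000 increments; reduction = 5 × $22 = $110, leaving $90.
Education Credit: $245,450 is at or below the $259,200 threshold, so the full $9,000 applies.
Total: $90 + $9,000 = $9,090.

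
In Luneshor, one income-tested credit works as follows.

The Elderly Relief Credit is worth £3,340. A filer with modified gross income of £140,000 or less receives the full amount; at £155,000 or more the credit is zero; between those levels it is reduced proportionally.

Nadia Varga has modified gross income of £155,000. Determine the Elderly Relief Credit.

Elderly Relief Credit: £155,000 is at or above £155,000, so the credit is £0.

£0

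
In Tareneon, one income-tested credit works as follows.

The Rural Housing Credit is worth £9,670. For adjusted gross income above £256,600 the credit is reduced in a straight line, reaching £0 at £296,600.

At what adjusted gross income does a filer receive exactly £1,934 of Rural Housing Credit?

£288,600

£1,934 is 1,934/9,670 of the full £9,670, so 7,736/9,670 of the £40,000 range has been used: income = £256,600 + £40,000 × 7,736/9,670 = £288,600.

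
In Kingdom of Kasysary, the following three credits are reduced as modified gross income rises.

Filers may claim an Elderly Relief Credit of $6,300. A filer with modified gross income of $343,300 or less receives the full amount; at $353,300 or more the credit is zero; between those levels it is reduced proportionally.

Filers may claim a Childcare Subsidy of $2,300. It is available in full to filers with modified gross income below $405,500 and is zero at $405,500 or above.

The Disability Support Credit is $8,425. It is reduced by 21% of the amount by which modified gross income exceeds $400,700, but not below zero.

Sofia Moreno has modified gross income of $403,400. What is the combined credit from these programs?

$10,158

Elderly Relief Credit: $403,400 is at or above $353,300, so the credit is $0.
Childcare Subsidy: $403,400 is below the $405,500 cutoff, so the full $2,300 applies.
Disability Support Credit: 21% of the $2,700 excess over $400,700 is $567; credit = $8,425 − $567 = $7,858.
Total: $0 + $2,300 + $7,858 = $10,158.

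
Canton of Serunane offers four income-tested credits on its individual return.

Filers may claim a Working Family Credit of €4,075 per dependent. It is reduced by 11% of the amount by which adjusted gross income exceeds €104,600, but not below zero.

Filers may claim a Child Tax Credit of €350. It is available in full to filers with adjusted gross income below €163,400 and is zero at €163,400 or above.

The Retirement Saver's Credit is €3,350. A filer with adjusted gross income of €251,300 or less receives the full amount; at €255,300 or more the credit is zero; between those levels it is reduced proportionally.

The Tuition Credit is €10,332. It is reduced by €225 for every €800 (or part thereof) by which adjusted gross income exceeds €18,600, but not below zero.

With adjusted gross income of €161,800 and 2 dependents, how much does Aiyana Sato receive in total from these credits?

Working Family Credit: base = 2 × €4,075 = €8,150. 11% of the €57,200 excess over €104,600 is €6,292; credit = €8,150 − €6,292 = €1,858.
Child Tax Credit: €161,800 is below the €163,400 cutoff, so the full €350 applies.
Retirement Saver's Credit: €161,800 is at or below the €251,300 threshold, so the full €3,350 applies.
Tuition Credit: income exceeds €18,600 by €143,200 → 179 increments × €225 = €40,275 ≥ base, so the credit is €0.
Total: €1,858 + €350 + €3,350 + €0 = €5,558.

€5,558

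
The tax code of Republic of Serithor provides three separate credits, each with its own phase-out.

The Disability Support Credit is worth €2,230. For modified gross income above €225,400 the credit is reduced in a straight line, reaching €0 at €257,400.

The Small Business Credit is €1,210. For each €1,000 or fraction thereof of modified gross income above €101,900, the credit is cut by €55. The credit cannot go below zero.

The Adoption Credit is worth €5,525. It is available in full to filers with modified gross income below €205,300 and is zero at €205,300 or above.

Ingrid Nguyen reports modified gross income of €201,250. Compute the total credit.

Disability Support Credit: €201,250 is at or below the €225,400 threshold, so the full €2,230 applies.
Small Business Credit: income exceeds €101,900 by €99,350 → 100 increments × €55 = €5,500 ≥ base, so the credit is €0.
Adoption Credit: €201,250 is below the €205,300 cutoff, so the full €5,525 applies.
Total: €2,230 + €0 + €5,525 = €7,755.

€7,755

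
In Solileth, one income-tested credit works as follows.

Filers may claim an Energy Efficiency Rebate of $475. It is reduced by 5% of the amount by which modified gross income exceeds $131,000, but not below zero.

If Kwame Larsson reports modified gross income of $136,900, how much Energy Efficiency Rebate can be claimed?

Energy Efficiency Rebate: 5% of the $5,900 excess over $131,000 is $295; credit = $475 − $295 = $180.

$180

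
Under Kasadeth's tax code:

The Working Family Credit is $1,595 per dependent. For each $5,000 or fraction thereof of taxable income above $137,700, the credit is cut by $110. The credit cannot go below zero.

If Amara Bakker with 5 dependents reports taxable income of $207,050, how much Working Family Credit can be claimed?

Working Family Credit: base = 5 × $1,595 = $7,975. income exceeds $137,700 by $69,350, which is 14 full-or-partial $5,000 increments; reduction = 14 × $110 = $1,540, leaving $6,435.

$6,435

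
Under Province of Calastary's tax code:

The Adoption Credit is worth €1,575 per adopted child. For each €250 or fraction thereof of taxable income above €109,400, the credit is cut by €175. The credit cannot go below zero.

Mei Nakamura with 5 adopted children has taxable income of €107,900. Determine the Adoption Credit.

Adoption Credit: base = 5 × €1,575 = €7,875. €107,900 is at or below the €109,400 threshold, so the full €7,875 applies.

€7,875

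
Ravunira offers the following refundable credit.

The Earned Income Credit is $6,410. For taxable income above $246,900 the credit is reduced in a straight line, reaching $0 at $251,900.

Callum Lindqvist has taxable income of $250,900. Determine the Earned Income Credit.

$1,282

Earned Income Credit: $250,900 is $4,000 into a $5,000 phase-out range, leaving 1,000/5,000 of the credit: $6,410 × 1,000/5,000 = $1,282.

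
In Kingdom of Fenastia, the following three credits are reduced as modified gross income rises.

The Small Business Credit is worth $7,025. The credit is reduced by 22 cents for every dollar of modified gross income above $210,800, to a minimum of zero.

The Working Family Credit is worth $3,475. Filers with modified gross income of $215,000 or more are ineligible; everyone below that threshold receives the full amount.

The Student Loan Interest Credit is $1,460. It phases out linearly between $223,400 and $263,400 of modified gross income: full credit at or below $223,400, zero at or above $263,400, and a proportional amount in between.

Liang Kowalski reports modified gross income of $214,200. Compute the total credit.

$11,212

Small Business Credit: 22% of the $3,400 excess over $210,800 is $748; credit = $7,025 − $748 = $6,277.
Working Family Credit: $214,200 is below the $215,000 cutoff, so the full $3,475 applies.
Student Loan Interest Credit: $214,200 is at or below the $223,400 threshold, so the full $1,460 applies.
Total: $6,277 + $3,475 + $1,460 = $11,212.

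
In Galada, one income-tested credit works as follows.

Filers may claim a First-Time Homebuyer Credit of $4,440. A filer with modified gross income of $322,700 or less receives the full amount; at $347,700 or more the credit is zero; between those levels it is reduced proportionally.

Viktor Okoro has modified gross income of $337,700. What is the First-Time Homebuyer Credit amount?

$1,776

First-Time Homebuyer Credit: $337,700 is $15,000 into a $25,000 phase-out range, leaving 10,000/25,000 of the credit: $4,440 × 10,000/25,000 = $1,776.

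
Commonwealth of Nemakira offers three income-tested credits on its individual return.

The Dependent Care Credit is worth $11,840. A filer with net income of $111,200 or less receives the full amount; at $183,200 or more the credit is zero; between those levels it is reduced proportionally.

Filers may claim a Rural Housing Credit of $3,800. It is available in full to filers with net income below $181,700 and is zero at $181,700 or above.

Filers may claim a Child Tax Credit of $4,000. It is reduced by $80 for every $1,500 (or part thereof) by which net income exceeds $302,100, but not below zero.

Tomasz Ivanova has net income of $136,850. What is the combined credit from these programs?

Dependent Care Credit: $136,850 is $25,650 into a $72,000 phase-out range, leaving 46,350/72,000 of the credit: $11,840 × 46,350/72,000 = $7,622.
Rural Housing Credit: $136,850 is below the $181,700 cutoff, so the full $3,800 applies.
Child Tax Credit: $136,850 is at or below the $302,100 threshold, so the full $4,000 applies.
Total: $7,622 + $3,800 + $4,000 = $15,422.

$15,422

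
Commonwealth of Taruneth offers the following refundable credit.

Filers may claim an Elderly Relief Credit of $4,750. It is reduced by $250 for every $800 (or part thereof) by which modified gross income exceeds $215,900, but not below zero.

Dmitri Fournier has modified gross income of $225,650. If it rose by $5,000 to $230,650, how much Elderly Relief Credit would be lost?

$1,500

At $225,650 — income exceeds $215,900 by $9,750, which is 13 full-or-partial $800 increments; reduction = 13 × $250 = $3,250, leaving $1,500.
At $230,650 — income exceeds $215,900 by $14,750 → 19 increments × $250 = $4,750 ≥ base, so the credit is $0.
Lost: $1,500 − $0 = $1,500.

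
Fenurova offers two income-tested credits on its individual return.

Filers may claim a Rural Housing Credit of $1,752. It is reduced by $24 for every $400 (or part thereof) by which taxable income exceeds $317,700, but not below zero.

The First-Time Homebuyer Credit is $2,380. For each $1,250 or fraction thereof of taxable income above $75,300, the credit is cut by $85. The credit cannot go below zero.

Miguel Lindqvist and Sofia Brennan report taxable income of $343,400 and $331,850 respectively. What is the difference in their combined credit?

$696

Miguel ($343,400): Rural Housing Credit: income exceeds $317,700 by $25,700, which is 65 full-or-partial $400 increments; reduction = 65 × $24 = $1,560, leaving $192. First-Time Homebuyer Credit: income exceeds $75,300 by $268,100 → 215 increments × $85 = $18,275 ≥ base, so the credit is $0. total $192 + $0 = $192
Sofia ($331,850): Rural Housing Credit: income exceeds $317,700 by $14,150, which is 36 full-or-partial $400 increments; reduction = 36 × $24 = $864, leaving $888. First-Time Homebuyer Credit: income exceeds $75,300 by $256,550 → 206 increments × $85 = $17,510 ≥ base, so the credit is $0. total $888 + $0 = $888
Difference: |$192 − $888| = $696.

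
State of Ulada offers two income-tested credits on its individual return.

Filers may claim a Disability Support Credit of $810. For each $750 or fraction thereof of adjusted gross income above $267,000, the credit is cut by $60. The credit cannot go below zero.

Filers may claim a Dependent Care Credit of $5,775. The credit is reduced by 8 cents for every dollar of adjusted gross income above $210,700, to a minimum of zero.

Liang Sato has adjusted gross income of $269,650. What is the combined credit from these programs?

Disability Support Credit: income exceeds $267,000 by $2,650, which is 4 full-or-partial $750 increments; reduction = 4 × $60 = $240, leaving $570.
Dependent Care Credit: 8% of the $58,950 excess over $210,700 is $4,716; credit = $5,775 − $4,716 = $1,059.
Total: $570 + $1,059 = $1,629.

$1,629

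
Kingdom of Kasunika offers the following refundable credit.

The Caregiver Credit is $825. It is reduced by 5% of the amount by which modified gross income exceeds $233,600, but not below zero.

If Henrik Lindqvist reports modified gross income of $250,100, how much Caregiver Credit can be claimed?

Caregiver Credit: 5% of the $16,500 excess over $233,600 is $825 ≥ base, so the credit is $0.

$0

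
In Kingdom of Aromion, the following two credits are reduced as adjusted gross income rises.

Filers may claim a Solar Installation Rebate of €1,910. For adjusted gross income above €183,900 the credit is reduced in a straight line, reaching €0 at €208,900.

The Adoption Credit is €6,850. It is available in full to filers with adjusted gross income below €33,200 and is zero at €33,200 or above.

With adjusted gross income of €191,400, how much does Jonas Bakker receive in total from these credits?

Solar Installation Rebate: €191,400 is €7,500 into a €25,000 phase-out range, leaving 17,500/25,000 of the credit: €1,910 × 17,500/25,000 = €1,337.
Adoption Credit: €191,400 meets or exceeds the €33,200 cutoff, so the credit is €0.
Total: €1,337 + €0 = €1,337.

€1,337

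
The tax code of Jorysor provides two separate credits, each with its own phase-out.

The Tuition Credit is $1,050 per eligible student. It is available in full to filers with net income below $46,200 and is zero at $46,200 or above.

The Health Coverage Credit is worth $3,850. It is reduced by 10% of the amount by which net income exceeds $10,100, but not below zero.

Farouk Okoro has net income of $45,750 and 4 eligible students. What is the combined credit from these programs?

$4,485

Tuition Credit: base = 4 × $1,050 = $4,200. $45,750 is below the $46,200 cutoff, so the full $4,200 applies.
Health Coverage Credit: 10% of the $35,650 excess over $10,100 is $3,565; credit = $3,850 − $3,565 = $285.
Total: $4,200 + $285 = $4,485.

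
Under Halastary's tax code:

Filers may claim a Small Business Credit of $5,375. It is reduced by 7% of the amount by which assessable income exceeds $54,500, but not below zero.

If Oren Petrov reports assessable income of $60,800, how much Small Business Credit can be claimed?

$4,934

Small Business Credit: 7% of the $6,300 excess over $54,500 is $441; credit = $5,375 − $441 = $4,934.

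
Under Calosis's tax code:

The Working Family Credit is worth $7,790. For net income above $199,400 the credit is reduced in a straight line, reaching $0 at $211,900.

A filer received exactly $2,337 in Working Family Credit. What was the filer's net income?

$2,337 is 2,337/7,790 of the full $7,790, so 5,453/7,790 of the $12,500 range has been used: income = $199,400 + $12,500 × 5,453/7,790 = $208,150.

$208,150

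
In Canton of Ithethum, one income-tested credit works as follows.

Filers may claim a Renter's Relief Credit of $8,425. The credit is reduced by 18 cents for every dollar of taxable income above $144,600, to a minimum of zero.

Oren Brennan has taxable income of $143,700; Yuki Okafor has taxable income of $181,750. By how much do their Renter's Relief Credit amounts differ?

Oren ($143,700): Renter's Relief Credit: $143,700 is at or below the $144,600 threshold, so the full $8,425 applies.
Yuki ($181,750): Renter's Relief Credit: 18% of the $37,150 excess over $144,600 is $6,687; credit = $8,425 − $6,687 = $1,738.
Difference: |$8,425 − $1,738| = $6,687.

$6,687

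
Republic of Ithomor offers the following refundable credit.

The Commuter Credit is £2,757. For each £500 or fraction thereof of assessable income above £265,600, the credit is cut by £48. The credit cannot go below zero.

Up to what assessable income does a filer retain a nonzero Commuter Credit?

£294,100

After 57 increments the reduction is 57 × £48 = £2,736, leaving £21; one more increment wipes it out. Increment 57 ends at excess 57 × £500 = £28,500, so the highest qualifying income is £265,600 + £28,500 = £294,100.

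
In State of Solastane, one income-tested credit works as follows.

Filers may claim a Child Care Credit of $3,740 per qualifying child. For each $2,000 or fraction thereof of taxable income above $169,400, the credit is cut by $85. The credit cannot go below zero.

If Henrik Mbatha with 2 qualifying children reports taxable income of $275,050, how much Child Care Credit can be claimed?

$2,975

Child Care Credit: base = 2 × $3,740 = $7,480. income exceeds $169,400 by $105,650, which is 53 full-or-partial $2,000 increments; reduction = 53 × $85 = $4,505, leaving $2,975.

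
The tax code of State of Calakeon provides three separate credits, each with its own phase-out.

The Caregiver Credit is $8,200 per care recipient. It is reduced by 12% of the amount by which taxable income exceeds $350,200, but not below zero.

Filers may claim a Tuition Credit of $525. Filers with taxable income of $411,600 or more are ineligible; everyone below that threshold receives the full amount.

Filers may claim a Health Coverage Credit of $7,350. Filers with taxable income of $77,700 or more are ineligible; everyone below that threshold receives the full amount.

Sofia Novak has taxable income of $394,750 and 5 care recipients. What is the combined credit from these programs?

$36,179

Caregiver Credit: base = 5 × $8,200 = $41,000. 12% of the $44,550 excess over $350,200 is $5,346; credit = $41,000 − $5,346 = $35,654.
Tuition Credit: $394,750 is below the $411,600 cutoff, so the full $525 applies.
Health Coverage Credit: $394,750 meets or exceeds the $77,700 cutoff, so the credit is $0.
Total: $35,654 + $525 + $0 = $36,179.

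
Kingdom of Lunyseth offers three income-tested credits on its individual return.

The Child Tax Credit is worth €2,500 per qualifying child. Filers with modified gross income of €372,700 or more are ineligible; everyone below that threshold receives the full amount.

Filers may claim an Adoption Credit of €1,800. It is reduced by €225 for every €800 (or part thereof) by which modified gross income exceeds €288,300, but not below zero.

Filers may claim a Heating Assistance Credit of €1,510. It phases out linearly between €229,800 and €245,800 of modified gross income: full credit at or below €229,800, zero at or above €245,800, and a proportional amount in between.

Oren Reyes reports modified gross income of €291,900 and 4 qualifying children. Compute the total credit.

€10,675

Child Tax Credit: base = 4 × €2,500 = €10,000. €291,900 is below the €372,700 cutoff, so the full €10,000 applies.
Adoption Credit: income exceeds €288,300 by €3,600, which is 5 full-or-partial €800 increments; reduction = 5 × €225 = €1,125, leaving €675.
Heating Assistance Credit: €291,900 is at or above €245,800, so the credit is €0.
Total: €10,000 + €675 + €0 = €10,675.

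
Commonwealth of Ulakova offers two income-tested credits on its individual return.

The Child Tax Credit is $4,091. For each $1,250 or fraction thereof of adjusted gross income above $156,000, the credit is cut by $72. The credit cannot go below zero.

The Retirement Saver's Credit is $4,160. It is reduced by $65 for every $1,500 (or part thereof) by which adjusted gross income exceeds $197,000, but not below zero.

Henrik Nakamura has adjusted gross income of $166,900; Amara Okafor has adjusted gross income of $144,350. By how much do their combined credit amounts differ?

Henrik ($166,900): Child Tax Credit: income exceeds $156,000 by $10,900, which is 9 full-or-partial $1,250 increments; reduction = 9 × $72 = $648, leaving $3,443. Retirement Saver's Credit: $166,900 is at or below the $197,000 threshold, so the full $4,160 applies. total $3,443 + $4,160 = $7,603
Amara ($144,350): Child Tax Credit: $144,350 is at or below the $156,000 threshold, so the full $4,091 applies. Retirement Saver's Credit: $144,350 is at or below the $197,000 threshold, so the full $4,160 applies. total $4,091 + $4,160 = $8,251
Difference: |$7,603 − $8,251| = $648.

$648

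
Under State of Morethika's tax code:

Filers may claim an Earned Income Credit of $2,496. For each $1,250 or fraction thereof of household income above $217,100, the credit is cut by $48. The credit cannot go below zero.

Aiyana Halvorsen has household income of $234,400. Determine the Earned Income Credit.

$1,824

Earned Income Credit: income exceeds $217,100 by $17,300, which is 14 full-or-partial $1,250 increments; reduction = 14 × $48 = $672, leaving $1,824.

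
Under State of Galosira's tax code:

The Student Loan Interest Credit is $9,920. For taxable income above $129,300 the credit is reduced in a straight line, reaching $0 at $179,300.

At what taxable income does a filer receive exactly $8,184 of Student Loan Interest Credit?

$138,050

$8,184 is 8,184/9,920 of the full $9,920, so 1,736/9,920 of the $50,000 range has been used: income = $129,300 + $50,000 × 1,736/9,920 = $138,050.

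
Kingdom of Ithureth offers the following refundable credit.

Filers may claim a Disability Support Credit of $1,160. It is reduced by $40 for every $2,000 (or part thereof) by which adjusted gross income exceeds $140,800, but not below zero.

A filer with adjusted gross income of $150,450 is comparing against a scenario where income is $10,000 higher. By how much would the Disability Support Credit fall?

At $150,450 — income exceeds $140,800 by $9,650, which is 5 full-or-partial $2,000 increments; reduction = 5 × $40 = $200, leaving $960.
At $160,450 — income exceeds $140,800 by $19,650, which is 10 full-or-partial $2,000 increments; reduction = 10 × $40 = $400, leaving $760.
Lost: $960 − $760 = $200.

$200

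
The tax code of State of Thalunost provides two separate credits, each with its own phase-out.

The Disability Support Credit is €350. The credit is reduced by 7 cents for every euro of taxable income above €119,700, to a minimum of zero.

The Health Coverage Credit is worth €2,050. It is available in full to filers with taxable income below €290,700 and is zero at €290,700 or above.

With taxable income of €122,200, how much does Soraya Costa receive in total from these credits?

Disability Support Credit: 7% of the €2,500 excess over €119,700 is €175; credit = €350 − €175 = €175.
Health Coverage Credit: €122,200 is below the €290,700 cutoff, so the full €2,050 applies.
Total: €175 + €2,050 = €2,225.

€2,225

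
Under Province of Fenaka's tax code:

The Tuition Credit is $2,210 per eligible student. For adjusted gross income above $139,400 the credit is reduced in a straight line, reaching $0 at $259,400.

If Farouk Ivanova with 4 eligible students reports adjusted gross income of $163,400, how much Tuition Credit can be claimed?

Tuition Credit: base = 4 × $2,210 = $8,840. $163,400 is $24,000 into a $120,000 phase-out range, leaving 96,000/120,000 of the credit: $8,840 × 96,000/120,000 = $7,072.

$7,072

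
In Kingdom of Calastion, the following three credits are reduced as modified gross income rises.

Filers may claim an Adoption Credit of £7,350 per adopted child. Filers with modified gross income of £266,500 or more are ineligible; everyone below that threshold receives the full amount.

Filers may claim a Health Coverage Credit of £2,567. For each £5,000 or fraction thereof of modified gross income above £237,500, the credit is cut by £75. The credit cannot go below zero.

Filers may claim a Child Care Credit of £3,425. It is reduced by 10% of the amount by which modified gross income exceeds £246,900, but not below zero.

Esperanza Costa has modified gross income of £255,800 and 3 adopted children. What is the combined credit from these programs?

£26,852

Adoption Credit: base = 3 × £7,350 = £22,050. £255,800 is below the £266,500 cutoff, so the full £22,050 applies.
Health Coverage Credit: income exceeds £237,500 by £18,300, which is 4 full-or-partial £5,000 increments; reduction = 4 × £75 = £300, leaving £2,267.
Child Care Credit: 10% of the £8,900 excess over £246,900 is £890; credit = £3,425 − £890 = £2,535.
Total: £22,050 + £2,267 + £2,535 = £26,852.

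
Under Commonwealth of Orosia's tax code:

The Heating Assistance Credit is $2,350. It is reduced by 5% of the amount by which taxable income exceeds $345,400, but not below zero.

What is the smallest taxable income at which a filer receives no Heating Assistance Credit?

The credit falls by 5% of each dollar above $345,400, so it reaches zero when the excess is $2,350 / 5% = $47,000: income = $345,400 + $47,000 = $392,400.

$392,400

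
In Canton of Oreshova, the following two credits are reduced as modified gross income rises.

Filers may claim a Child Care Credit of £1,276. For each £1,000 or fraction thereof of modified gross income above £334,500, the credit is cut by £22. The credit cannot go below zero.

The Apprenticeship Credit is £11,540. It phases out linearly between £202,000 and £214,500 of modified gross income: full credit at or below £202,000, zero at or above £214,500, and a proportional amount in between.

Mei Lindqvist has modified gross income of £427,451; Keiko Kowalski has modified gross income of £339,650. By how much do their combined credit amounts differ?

£1,144

Mei (£427,451): Child Care Credit: income exceeds £334,500 by £92,951 → 93 increments × £22 = £2,046 ≥ base, so the credit is £0. Apprenticeship Credit: £427,451 is at or above £214,500, so the credit is £0. total £0 + £0 = £0
Keiko (£339,650): Child Care Credit: income exceeds £334,500 by £5,150, which is 6 full-or-partial £1,000 increments; reduction = 6 × £22 = £132, leaving £1,144. Apprenticeship Credit: £339,650 is at or above £214,500, so the credit is £0. total £1,144 + £0 = £1,144
Difference: |£0 − £1,144| = £1,144.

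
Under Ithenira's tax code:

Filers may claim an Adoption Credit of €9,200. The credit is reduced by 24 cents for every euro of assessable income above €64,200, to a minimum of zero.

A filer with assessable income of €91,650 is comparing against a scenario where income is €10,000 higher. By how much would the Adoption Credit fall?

€2,400

At €91,650 — 24% of the €27,450 excess over €64,200 is €6,588; credit = €9,200 − €6,588 = €2,612.
At €101,650 — 24% of the €37,450 excess over €64,200 is €8,988; credit = €9,200 − €8,988 = €212.
Lost: €2,612 − €212 = €2,400.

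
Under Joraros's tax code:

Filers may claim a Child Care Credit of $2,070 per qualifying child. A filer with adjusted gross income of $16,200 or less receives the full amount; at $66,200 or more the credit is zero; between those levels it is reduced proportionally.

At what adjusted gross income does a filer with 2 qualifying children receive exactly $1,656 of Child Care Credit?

Full credit = 2 × $2,070 = $4,140.
$1,656 is 1,656/4,140 of the full $4,140, so 2,484/4,140 of the $50,000 range has been used: income = $16,200 + $50,000 × 2,484/4,140 = $46,200.

$46,200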